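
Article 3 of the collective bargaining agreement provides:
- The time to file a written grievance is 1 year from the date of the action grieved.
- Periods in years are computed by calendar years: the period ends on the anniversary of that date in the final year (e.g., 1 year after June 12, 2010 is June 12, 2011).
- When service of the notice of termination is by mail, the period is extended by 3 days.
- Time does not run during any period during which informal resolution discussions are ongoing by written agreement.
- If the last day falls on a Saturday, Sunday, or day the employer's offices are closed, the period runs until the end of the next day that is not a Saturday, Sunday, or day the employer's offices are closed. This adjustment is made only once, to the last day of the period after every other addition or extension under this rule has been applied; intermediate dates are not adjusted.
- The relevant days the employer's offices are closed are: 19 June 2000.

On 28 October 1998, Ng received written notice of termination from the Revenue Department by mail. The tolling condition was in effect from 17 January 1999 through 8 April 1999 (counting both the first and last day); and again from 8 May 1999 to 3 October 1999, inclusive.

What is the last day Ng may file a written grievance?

June 20, 2000

1 year after 28 October 1998 is October 28, 1999.
Service was by mail, adding 3 days: October 28, 1999 + 3 days = October 31, 1999.
From January 17, 1999 through April 8, 1999 inclusive is 82 days; tolling adds 82 days: October 31, 1999 + 82 days = January 21, 2000.
From May 8, 1999 through October 3, 1999 inclusive is 149 days; tolling adds 149 days: January 21, 2000 + 149 days = June 18, 2000.
June 18, 2000 is Sunday; June 19, 2000 is a listed holiday. The next qualifying day is June 20, 2000.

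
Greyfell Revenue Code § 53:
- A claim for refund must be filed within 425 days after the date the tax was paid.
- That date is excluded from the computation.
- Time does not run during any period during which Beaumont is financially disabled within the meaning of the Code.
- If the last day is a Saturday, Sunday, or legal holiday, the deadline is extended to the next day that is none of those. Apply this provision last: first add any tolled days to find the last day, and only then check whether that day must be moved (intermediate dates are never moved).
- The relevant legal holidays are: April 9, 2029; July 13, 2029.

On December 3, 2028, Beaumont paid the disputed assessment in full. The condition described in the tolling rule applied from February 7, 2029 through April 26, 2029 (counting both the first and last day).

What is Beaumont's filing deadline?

April 22, 2030

425 days after December 3, 2028 is February 1, 2030.
From February 7, 2029 through April 26, 2029 inclusive is 79 days; tolling adds 79 days: February 1, 2030 + 79 days = April 21, 2030.
April 21, 2030 is Sunday. The next qualifying day is April 22, 2030.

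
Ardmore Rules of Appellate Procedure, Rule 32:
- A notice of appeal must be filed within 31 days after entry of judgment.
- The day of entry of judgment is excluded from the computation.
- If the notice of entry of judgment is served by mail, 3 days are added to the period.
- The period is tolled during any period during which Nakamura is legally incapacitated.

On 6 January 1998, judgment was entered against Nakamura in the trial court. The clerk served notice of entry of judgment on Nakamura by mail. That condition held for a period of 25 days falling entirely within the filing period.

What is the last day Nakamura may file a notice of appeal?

31 days after 6 January 1998 is February 6, 1998.
Service was by mail, adding 3 days: February 6, 1998 + 3 days = February 9, 1998.
Tolling adds 25 days: February 9, 1998 + 25 days = March 6, 1998.

March 6, 1998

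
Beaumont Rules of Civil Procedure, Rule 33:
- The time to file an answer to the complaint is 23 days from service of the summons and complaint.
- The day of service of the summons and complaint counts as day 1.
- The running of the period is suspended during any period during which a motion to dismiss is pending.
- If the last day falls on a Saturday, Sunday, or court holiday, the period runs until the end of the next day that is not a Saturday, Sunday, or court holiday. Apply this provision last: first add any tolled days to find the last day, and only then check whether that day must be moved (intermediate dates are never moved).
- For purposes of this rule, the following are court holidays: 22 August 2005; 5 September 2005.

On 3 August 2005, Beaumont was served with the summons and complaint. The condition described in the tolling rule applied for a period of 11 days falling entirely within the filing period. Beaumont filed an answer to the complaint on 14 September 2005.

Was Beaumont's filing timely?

No

Counting 3 August 2005 as day 1, day 23 is August 25, 2005.
Tolling adds 11 days: August 25, 2005 + 11 days = September 5, 2005.
September 5, 2005 is a listed holiday. The next qualifying day is September 6, 2005.
The deadline is September 6, 2005; the filing on September 14, 2005 is after that date.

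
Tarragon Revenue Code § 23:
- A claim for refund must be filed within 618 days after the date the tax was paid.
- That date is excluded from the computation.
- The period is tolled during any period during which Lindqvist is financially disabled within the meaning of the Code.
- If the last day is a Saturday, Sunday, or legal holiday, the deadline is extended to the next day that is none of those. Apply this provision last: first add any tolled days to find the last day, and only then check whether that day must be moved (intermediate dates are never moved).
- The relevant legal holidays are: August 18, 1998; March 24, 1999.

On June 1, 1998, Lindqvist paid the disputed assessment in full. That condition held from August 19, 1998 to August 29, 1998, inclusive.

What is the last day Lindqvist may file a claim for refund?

February 21, 2000

618 days after June 1, 1998 is February 9, 2000.
From August 19, 1998 through August 29, 1998 inclusive is 11 days; tolling adds 11 days: February 9, 2000 + 11 days = February 20, 2000.
February 20, 2000 is Sunday. The next qualifying day is February 21, 2000.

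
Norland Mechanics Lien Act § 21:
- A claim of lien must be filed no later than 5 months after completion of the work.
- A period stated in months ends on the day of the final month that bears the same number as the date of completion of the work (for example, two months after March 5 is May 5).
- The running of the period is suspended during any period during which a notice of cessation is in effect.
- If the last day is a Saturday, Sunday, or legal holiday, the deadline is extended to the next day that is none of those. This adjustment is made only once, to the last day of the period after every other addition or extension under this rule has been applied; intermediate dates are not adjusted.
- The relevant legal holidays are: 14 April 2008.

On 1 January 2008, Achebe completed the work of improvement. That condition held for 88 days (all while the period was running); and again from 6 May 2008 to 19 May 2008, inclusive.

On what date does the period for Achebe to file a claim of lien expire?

September 11, 2008

5 months after 1 January 2008 is June 1, 2008.
Tolling adds 88 days: June 1, 2008 + 88 days = August 28, 2008.
From May 6, 2008 through May 19, 2008 inclusive is 14 days; tolling adds 14 days: August 28, 2008 + 14 days = September 11, 2008.
September 11, 2008 is a Thursday and not a legal holiday, so no extension applies.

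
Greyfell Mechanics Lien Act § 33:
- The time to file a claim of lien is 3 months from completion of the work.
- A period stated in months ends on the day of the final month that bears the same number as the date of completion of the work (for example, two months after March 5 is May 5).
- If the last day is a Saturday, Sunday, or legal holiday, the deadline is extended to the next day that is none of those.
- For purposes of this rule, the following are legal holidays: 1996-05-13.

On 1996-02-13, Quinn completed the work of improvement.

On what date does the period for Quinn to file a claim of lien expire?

3 months after 1996-02-13 is May 13, 1996.
May 13, 1996 is a listed holiday. The next qualifying day is May 14, 1996.

May 14, 1996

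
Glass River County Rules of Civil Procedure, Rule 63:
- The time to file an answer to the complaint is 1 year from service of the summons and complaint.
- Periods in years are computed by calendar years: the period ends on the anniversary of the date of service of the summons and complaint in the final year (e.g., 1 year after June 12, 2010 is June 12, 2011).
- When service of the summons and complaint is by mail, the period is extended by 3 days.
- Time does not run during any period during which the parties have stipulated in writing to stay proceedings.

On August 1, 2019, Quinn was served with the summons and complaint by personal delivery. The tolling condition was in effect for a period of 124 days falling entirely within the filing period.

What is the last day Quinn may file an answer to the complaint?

December 3, 2020

1 year after August 1, 2019 is August 1, 2020.
Service was not by mail, so no mail extension applies.
Tolling adds 124 days: August 1, 2020 + 124 days = December 3, 2020.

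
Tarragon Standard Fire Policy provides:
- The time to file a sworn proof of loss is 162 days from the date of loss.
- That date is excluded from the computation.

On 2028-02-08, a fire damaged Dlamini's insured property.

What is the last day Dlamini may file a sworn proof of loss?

162 days after 2028-02-08 is July 19, 2028.

July 19, 2028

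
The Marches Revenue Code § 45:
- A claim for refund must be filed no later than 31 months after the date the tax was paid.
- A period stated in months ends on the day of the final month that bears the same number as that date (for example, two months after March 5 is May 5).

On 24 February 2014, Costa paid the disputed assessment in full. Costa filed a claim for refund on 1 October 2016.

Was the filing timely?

31 months after 24 February 2014 is September 24, 2016.
The deadline is September 24, 2016; the filing on October 1, 2016 is after that date.

No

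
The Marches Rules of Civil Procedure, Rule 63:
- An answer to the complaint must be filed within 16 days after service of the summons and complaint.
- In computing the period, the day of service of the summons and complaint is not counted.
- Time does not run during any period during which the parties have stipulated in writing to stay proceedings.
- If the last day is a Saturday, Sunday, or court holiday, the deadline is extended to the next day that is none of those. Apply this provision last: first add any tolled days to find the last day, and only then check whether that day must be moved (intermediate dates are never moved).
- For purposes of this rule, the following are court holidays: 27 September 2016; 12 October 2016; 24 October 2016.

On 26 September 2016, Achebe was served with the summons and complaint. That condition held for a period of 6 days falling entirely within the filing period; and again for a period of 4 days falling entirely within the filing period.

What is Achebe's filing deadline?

16 days after 26 September 2016 is October 12, 2016.
Tolling adds 6 days: October 12, 2016 + 6 days = October 18, 2016.
Tolling adds 4 days: October 18, 2016 + 4 days = October 22, 2016.
October 22, 2016 is Saturday; October 23, 2016 is Sunday; October 24, 2016 is a listed holiday. The next qualifying day is October 25, 2016.

October 25, 2016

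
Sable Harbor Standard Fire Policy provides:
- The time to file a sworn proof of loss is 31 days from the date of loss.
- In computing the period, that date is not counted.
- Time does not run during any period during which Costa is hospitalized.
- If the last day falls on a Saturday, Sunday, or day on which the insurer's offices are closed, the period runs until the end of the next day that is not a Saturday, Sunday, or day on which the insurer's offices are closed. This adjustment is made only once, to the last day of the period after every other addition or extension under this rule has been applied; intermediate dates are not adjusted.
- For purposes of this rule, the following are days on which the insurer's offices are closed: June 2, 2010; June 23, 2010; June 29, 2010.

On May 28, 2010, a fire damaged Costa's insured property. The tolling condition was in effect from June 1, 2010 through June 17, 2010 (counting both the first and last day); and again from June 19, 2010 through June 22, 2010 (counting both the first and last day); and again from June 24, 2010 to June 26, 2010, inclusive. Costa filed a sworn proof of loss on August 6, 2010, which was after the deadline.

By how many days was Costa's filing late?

31 days after May 28, 2010 is June 28, 2010.
From June 1, 2010 through June 17, 2010 inclusive is 17 days; tolling adds 17 days: June 28, 2010 + 17 days = July 15, 2010.
From June 19, 2010 through June 22, 2010 inclusive is 4 days; tolling adds 4 days: July 15, 2010 + 4 days = July 19, 2010.
From June 24, 2010 through June 26, 2010 inclusive is 3 days; tolling adds 3 days: July 19, 2010 + 3 days = July 22, 2010.
July 22, 2010 is a Thursday and not a day on which the insurer's offices are closed, so no extension applies.
The deadline is July 22, 2010; from July 22, 2010 to August 6, 2010 is 15 days.

15 days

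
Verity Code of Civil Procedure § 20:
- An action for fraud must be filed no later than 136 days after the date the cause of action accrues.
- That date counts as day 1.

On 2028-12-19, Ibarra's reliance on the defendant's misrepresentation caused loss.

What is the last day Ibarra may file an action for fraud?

May 3, 2029

Counting 2028-12-19 as day 1, day 136 is May 3, 2029.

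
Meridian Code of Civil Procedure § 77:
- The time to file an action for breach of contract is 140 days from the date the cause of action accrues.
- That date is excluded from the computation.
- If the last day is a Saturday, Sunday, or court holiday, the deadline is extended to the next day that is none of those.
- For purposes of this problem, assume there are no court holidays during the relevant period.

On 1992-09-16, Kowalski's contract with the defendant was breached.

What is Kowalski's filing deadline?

140 days after 1992-09-16 is February 3, 1993.
February 3, 1993 is a Wednesday and not a court holiday, so no extension applies.

February 3, 1993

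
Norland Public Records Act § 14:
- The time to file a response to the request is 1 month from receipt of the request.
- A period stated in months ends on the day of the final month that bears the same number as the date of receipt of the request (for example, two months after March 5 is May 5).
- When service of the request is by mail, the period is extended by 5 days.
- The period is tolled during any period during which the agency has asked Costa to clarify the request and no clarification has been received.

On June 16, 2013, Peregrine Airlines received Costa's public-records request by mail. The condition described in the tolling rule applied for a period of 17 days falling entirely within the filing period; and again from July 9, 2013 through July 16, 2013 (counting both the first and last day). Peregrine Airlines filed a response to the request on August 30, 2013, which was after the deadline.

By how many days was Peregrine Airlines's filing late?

15 days

1 month after June 16, 2013 is July 16, 2013.
Service was by mail, adding 5 days: July 16, 2013 + 5 days = July 21, 2013.
Tolling adds 17 days: July 21, 2013 + 17 days = August 7, 2013.
From July 9, 2013 through July 16, 2013 inclusive is 8 days; tolling adds 8 days: August 7, 2013 + 8 days = August 15, 2013.
The deadline is August 15, 2013; from August 15, 2013 to August 30, 2013 is 15 days.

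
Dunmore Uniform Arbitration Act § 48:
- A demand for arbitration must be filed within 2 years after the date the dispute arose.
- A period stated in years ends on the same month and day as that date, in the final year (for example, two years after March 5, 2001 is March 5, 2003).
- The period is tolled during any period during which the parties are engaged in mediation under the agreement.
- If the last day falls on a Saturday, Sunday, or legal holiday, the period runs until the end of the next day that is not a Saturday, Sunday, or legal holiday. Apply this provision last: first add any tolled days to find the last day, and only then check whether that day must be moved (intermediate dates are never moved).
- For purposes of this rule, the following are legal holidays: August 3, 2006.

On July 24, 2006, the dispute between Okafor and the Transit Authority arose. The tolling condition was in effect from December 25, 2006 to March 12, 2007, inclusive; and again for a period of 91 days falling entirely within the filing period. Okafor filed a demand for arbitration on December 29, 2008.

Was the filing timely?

Yes

2 years after July 24, 2006 is July 24, 2008.
From December 25, 2006 through March 12, 2007 inclusive is 78 days; tolling adds 78 days: July 24, 2008 + 78 days = October 10, 2008.
Tolling adds 91 days: October 10, 2008 + 91 days = January 9, 2009.
January 9, 2009 is a Friday and not a legal holiday, so no extension applies.
The deadline is January 9, 2009; the filing on December 29, 2008 is on or before that date.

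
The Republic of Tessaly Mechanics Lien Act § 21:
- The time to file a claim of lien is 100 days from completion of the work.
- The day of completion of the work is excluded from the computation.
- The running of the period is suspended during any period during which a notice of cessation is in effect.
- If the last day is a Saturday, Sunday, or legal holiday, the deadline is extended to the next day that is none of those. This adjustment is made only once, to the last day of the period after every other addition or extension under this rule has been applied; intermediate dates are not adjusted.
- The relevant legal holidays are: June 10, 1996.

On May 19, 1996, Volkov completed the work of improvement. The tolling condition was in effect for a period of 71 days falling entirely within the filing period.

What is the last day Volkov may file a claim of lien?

100 days after May 19, 1996 is August 27, 1996.
Tolling adds 71 days: August 27, 1996 + 71 days = November 6, 1996.
November 6, 1996 is a Wednesday and not a legal holiday, so no extension applies.

November 6, 1996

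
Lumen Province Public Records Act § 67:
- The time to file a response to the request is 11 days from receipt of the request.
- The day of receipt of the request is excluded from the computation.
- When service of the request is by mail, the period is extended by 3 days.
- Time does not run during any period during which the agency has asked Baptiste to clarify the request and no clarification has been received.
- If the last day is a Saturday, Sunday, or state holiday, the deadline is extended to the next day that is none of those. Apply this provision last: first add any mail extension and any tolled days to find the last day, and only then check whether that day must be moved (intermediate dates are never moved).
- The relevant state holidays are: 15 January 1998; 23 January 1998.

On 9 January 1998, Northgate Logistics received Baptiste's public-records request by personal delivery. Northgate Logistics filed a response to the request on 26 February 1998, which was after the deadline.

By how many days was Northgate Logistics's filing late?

37 days

11 days after 9 January 1998 is January 20, 1998.
Service was not by mail, so no mail extension applies.
January 20, 1998 is a Tuesday and not a state holiday, so no extension applies.
The deadline is January 20, 1998; from January 20, 1998 to February 26, 1998 is 37 days.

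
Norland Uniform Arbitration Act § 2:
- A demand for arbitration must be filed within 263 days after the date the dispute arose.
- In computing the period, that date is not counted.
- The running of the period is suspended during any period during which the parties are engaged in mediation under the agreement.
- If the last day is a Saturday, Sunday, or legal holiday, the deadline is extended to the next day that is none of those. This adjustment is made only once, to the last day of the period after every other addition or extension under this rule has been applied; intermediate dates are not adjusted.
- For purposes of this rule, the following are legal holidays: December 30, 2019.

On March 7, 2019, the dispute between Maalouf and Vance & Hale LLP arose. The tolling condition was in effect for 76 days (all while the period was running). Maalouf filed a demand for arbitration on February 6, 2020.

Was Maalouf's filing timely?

Yes

263 days after March 7, 2019 is November 25, 2019.
Tolling adds 76 days: November 25, 2019 + 76 days = February 9, 2020.
February 9, 2020 is Sunday. The next qualifying day is February 10, 2020.
The deadline is February 10, 2020; the filing on February 6, 2020 is on or before that date.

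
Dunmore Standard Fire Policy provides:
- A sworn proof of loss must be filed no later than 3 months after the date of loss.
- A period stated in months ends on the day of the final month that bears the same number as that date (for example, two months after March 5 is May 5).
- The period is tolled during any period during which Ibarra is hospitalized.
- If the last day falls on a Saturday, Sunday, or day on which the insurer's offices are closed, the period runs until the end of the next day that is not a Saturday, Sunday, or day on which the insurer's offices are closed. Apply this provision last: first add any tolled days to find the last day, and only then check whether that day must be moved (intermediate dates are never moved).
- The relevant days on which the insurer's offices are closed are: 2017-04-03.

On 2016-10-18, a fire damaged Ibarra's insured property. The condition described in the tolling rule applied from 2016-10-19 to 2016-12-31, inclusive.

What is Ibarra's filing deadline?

April 4, 2017

3 months after 2016-10-18 is January 18, 2017.
From October 19, 2016 through December 31, 2016 inclusive is 74 days; tolling adds 74 days: January 18, 2017 + 74 days = April 2, 2017.
April 2, 2017 is Sunday; April 3, 2017 is a listed holiday. The next qualifying day is April 4, 2017.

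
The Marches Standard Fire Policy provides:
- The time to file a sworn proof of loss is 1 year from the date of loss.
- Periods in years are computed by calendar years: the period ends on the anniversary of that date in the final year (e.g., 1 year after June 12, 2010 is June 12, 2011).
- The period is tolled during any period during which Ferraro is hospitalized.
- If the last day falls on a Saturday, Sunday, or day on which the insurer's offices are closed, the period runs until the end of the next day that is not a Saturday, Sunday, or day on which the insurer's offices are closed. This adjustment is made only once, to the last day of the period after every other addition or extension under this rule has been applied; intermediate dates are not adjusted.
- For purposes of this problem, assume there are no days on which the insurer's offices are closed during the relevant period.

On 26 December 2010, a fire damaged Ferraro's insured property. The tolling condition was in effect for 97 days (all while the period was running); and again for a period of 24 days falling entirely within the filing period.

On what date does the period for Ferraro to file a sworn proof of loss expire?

1 year after 26 December 2010 is December 26, 2011.
Tolling adds 97 days: December 26, 2011 + 97 days = April 1, 2012.
Tolling adds 24 days: April 1, 2012 + 24 days = April 25, 2012.
April 25, 2012 is a Wednesday and not a day on which the insurer's offices are closed, so no extension applies.

April 25, 2012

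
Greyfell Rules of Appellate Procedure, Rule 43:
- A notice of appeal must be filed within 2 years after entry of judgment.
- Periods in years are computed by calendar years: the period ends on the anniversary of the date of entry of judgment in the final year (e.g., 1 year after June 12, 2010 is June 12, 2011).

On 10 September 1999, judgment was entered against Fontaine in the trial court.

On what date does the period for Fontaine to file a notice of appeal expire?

2 years after 10 September 1999 is September 10, 2001.

September 10, 2001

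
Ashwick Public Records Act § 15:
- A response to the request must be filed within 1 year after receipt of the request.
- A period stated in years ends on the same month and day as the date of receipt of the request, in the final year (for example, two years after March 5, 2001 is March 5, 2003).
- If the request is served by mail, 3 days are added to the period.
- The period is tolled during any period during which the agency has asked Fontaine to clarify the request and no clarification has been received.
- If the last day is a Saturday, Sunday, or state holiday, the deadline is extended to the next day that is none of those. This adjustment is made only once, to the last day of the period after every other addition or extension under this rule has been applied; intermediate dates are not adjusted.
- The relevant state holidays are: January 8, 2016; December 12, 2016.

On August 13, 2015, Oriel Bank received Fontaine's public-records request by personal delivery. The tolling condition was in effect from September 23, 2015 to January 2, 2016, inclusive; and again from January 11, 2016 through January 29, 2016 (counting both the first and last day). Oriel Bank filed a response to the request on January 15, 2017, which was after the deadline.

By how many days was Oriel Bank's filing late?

33 days

1 year after August 13, 2015 is August 13, 2016.
Service was not by mail, so no mail extension applies.
From September 23, 2015 through January 2, 2016 inclusive is 102 days; tolling adds 102 days: August 13, 2016 + 102 days = November 23, 2016.
From January 11, 2016 through January 29, 2016 inclusive is 19 days; tolling adds 19 days: November 23, 2016 + 19 days = December 12, 2016.
December 12, 2016 is a listed holiday. The next qualifying day is December 13, 2016.
The deadline is December 13, 2016; from December 13, 2016 to January 15, 2017 is 33 days.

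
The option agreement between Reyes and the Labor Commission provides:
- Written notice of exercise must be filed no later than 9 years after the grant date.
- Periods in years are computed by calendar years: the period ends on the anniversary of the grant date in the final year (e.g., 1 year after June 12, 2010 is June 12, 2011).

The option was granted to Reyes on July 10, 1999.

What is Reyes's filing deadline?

9 years after July 10, 1999 is July 10, 2008.

July 10, 2008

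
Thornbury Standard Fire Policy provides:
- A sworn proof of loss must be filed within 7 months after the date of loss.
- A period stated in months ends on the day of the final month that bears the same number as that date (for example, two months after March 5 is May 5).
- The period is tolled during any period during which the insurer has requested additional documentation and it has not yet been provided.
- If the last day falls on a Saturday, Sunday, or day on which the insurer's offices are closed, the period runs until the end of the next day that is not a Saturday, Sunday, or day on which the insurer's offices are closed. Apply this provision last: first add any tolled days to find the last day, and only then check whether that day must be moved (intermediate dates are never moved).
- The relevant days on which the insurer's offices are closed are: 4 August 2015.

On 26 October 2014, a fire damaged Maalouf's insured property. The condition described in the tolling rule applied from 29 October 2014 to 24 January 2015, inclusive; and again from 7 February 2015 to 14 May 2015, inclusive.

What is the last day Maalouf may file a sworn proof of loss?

7 months after 26 October 2014 is May 26, 2015.
From October 29, 2014 through January 24, 2015 inclusive is 88 days; tolling adds 88 days: May 26, 2015 + 88 days = August 22, 2015.
From February 7, 2015 through May 14, 2015 inclusive is 97 days; tolling adds 97 days: August 22, 2015 + 97 days = November 27, 2015.
November 27, 2015 is a Friday and not a day on which the insurer's offices are closed, so no extension applies.

November 27, 2015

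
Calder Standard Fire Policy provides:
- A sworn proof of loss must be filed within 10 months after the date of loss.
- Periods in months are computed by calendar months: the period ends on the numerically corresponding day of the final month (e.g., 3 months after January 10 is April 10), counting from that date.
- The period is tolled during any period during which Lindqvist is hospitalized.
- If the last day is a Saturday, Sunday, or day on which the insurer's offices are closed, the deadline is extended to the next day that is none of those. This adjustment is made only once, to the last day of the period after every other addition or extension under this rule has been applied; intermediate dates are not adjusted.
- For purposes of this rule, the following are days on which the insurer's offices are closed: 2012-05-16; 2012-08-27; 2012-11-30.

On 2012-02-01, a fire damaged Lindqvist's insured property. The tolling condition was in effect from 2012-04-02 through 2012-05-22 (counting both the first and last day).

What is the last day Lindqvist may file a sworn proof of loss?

10 months after 2012-02-01 is December 1, 2012.
From April 2, 2012 through May 22, 2012 inclusive is 51 days; tolling adds 51 days: December 1, 2012 + 51 days = January 21, 2013.
January 21, 2013 is a Monday and not a day on which the insurer's offices are closed, so no extension applies.

January 21, 2013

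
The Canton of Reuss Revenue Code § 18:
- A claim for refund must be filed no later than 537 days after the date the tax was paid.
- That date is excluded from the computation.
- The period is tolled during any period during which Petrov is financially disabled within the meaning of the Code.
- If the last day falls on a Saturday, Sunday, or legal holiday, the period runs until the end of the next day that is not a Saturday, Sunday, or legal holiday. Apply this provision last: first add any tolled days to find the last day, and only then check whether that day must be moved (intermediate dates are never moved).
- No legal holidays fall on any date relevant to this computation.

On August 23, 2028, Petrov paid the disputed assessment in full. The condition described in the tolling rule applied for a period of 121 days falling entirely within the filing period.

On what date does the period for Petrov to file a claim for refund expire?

June 12, 2030

537 days after August 23, 2028 is February 11, 2030.
Tolling adds 121 days: February 11, 2030 + 121 days = June 12, 2030.
June 12, 2030 is a Wednesday and not a legal holiday, so no extension applies.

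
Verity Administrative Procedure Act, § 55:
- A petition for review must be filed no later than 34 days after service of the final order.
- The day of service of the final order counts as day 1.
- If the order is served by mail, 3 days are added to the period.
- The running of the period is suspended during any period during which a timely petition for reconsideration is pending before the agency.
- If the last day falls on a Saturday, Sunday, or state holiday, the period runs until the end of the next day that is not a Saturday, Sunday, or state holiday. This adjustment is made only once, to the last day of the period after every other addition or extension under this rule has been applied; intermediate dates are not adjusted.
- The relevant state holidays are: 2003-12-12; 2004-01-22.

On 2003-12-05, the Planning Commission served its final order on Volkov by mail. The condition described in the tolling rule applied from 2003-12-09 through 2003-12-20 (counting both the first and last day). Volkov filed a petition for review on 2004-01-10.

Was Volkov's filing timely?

Yes

Counting 2003-12-05 as day 1, day 34 is January 7, 2004.
Service was by mail, adding 3 days: January 7, 2004 + 3 days = January 10, 2004.
From December 9, 2003 through December 20, 2003 inclusive is 12 days; tolling adds 12 days: January 10, 2004 + 12 days = January 22, 2004.
January 22, 2004 is a listed holiday. The next qualifying day is January 23, 2004.
The deadline is January 23, 2004; the filing on January 10, 2004 is on or before that date.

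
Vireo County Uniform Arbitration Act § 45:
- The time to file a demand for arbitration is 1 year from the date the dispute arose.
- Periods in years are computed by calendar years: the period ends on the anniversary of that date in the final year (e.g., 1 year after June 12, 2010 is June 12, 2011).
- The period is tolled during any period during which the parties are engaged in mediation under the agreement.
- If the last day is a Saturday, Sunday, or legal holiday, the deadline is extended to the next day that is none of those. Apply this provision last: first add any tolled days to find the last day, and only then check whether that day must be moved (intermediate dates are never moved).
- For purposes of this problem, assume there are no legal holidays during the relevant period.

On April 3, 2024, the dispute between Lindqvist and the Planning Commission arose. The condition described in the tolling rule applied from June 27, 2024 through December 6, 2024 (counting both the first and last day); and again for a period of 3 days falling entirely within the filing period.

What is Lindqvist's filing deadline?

September 16, 2025

1 year after April 3, 2024 is April 3, 2025.
From June 27, 2024 through December 6, 2024 inclusive is 163 days; tolling adds 163 days: April 3, 2025 + 163 days = September 13, 2025.
Tolling adds 3 days: September 13, 2025 + 3 days = September 16, 2025.
September 16, 2025 is a Tuesday and not a legal holiday, so no extension applies.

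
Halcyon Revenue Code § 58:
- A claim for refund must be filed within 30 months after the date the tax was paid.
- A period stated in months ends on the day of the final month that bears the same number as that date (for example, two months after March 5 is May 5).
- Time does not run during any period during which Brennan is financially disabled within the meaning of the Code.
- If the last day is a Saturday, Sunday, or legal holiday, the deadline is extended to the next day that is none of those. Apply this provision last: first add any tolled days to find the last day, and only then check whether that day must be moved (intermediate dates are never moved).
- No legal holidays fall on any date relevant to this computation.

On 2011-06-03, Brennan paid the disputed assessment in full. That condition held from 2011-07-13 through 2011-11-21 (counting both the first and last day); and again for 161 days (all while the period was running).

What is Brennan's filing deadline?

30 months after 2011-06-03 is December 3, 2013.
From July 13, 2011 through November 21, 2011 inclusive is 132 days; tolling adds 132 days: December 3, 2013 + 132 days = April 14, 2014.
Tolling adds 161 days: April 14, 2014 + 161 days = September 22, 2014.
September 22, 2014 is a Monday and not a legal holiday, so no extension applies.

September 22, 2014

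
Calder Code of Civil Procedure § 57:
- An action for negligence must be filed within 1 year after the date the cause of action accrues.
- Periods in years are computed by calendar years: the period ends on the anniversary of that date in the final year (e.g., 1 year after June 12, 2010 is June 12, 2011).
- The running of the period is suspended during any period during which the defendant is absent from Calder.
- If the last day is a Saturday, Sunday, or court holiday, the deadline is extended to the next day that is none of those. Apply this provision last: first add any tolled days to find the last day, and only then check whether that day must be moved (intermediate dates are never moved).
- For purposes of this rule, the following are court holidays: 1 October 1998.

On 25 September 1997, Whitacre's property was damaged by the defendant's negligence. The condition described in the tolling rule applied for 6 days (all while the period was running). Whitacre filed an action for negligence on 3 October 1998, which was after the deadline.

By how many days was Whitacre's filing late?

1 year after 25 September 1997 is September 25, 1998.
Tolling adds 6 days: September 25, 1998 + 6 days = October 1, 1998.
October 1, 1998 is a listed holiday. The next qualifying day is October 2, 1998.
The deadline is October 2, 1998; from October 2, 1998 to October 3, 1998 is 1 days.

1 day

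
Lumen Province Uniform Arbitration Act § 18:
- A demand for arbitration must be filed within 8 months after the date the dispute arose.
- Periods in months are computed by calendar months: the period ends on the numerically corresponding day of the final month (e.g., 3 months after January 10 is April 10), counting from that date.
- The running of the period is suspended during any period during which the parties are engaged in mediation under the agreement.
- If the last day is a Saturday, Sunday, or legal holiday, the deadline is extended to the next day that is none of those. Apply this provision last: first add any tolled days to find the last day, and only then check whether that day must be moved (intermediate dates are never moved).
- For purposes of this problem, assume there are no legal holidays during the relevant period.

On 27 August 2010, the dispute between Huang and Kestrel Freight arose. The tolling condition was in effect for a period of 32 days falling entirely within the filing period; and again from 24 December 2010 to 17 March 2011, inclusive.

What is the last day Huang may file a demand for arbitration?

8 months after 27 August 2010 is April 27, 2011.
Tolling adds 32 days: April 27, 2011 + 32 days = May 29, 2011.
From December 24, 2010 through March 17, 2011 inclusive is 84 days; tolling adds 84 days: May 29, 2011 + 84 days = August 21, 2011.
August 21, 2011 is Sunday. The next qualifying day is August 22, 2011.

August 22, 2011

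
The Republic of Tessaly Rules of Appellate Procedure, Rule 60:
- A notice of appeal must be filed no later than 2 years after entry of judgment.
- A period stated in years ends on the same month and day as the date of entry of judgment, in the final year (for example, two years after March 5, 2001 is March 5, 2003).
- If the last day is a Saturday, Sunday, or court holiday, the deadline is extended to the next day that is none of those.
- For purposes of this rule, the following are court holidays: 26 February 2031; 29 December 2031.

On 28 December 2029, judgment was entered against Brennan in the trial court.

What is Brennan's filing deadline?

December 30, 2031

2 years after 28 December 2029 is December 28, 2031.
December 28, 2031 is Sunday; December 29, 2031 is a listed holiday. The next qualifying day is December 30, 2031.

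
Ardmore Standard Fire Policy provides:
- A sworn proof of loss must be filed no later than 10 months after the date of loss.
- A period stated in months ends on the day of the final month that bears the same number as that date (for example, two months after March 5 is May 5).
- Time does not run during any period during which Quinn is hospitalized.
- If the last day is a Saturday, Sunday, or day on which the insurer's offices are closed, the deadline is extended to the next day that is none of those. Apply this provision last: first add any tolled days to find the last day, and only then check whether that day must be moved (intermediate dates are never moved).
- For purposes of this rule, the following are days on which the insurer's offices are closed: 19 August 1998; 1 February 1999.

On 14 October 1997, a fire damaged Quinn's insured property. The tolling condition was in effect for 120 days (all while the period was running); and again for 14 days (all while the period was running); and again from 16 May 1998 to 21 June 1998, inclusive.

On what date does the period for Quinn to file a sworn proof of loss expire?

10 months after 14 October 1997 is August 14, 1998.
Tolling adds 120 days: August 14, 1998 + 120 days = December 12, 1998.
Tolling adds 14 days: December 12, 1998 + 14 days = December 26, 1998.
From May 16, 1998 through June 21, 1998 inclusive is 37 days; tolling adds 37 days: December 26, 1998 + 37 days = February 1, 1999.
February 1, 1999 is a listed holiday. The next qualifying day is February 2, 1999.

February 2, 1999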